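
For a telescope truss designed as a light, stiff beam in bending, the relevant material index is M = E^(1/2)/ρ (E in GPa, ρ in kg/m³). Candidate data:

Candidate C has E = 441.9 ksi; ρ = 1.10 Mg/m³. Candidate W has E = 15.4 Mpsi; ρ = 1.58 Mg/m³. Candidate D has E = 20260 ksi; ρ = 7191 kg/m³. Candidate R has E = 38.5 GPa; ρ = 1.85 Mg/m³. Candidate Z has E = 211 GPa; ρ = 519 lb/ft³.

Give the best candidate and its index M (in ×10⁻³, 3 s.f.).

candidate W, M = 6.52×10⁻³

Normalizing units and computing the index:
  candidate C: E = 3.047 GPa, ρ = 1100 kg/m³
  candidate W: E = 106.2 GPa, ρ = 1580 kg/m³
  candidate D: E = 139.7 GPa, ρ = 7191 kg/m³
  candidate R: E = 38.50 GPa, ρ = 1850 kg/m³
  candidate Z: E = 211.0 GPa, ρ = 8314 kg/m³
  candidate W: M = 6.52×10⁻³
  candidate R: M = 3.35×10⁻³
  candidate Z: M = 1.75×10⁻³
  candidate D: M = 1.64×10⁻³
  candidate C: M = 1.59×10⁻³
The maximum is for candidate W.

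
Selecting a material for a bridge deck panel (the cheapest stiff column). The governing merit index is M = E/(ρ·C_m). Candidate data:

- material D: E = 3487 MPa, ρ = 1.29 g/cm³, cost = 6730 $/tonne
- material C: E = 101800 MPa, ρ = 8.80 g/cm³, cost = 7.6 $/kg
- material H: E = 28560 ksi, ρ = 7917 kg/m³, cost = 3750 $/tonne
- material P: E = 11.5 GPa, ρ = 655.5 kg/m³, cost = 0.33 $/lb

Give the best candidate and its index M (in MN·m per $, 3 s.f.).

material P, M = 24.1 MN·m per $

Convert each candidate to consistent units, then evaluate M:
  material D: E = 3.487 GPa, ρ = 1290 kg/m³, cost = 6.730 $/kg
  material C: E = 101.8 GPa, ρ = 8800 kg/m³, cost = 7.600 $/kg
  material H: E = 196.9 GPa, ρ = 7917 kg/m³, cost = 3.750 $/kg
  material P: E = 11.50 GPa, ρ = 655.5 kg/m³, cost = 0.7275 $/kg
  material P: M = 24.1 MN·m per $
  material H: M = 6.63 MN·m per $
  material C: M = 1.52 MN·m per $
  material D: M = 0.402 MN·m per $
Material P ranks first.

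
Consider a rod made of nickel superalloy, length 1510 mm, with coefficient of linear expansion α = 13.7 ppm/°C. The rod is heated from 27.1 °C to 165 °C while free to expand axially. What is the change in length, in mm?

2.85 mm

ΔT = 165 − 27.1 = 137.9 K.
ΔL = α·L₀·ΔT = 13.7×10⁻⁶ × 1510 mm × 137.9 K = 2.85 mm.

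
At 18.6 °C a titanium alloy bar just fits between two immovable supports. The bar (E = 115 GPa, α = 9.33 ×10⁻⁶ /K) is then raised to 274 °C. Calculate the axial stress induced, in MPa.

ΔT = 255.4 K. Constrained thermal stress σ = E·α·ΔT = 115.0×10³ MPa × 9.33×10⁻⁶ × 255.4 = 274 MPa (compressive).

274 MPa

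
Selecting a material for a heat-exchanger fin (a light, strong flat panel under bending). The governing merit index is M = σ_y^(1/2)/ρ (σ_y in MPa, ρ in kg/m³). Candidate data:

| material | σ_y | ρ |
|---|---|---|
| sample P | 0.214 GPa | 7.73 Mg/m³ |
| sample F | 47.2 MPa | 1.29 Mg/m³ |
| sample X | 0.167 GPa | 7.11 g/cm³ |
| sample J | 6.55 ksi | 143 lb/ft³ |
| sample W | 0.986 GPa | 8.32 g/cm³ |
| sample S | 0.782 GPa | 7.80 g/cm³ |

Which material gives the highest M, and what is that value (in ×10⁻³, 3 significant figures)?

sample F, M = 5.33×10⁻³

Normalizing units and computing the index:
  sample P: σ_y = 214.0 MPa, ρ = 7730 kg/m³
  sample F: σ_y = 47.20 MPa, ρ = 1290 kg/m³
  sample X: σ_y = 167.0 MPa, ρ = 7110 kg/m³
  sample J: σ_y = 45.16 MPa, ρ = 2291 kg/m³
  sample W: σ_y = 986.0 MPa, ρ = 8320 kg/m³
  sample S: σ_y = 782.0 MPa, ρ = 7800 kg/m³
  sample F: M = 5.33×10⁻³
  sample W: M = 3.77×10⁻³
  sample S: M = 3.59×10⁻³
  sample J: M = 2.93×10⁻³
  sample P: M = 1.89×10⁻³
  sample X: M = 1.82×10⁻³
The maximum is for sample F.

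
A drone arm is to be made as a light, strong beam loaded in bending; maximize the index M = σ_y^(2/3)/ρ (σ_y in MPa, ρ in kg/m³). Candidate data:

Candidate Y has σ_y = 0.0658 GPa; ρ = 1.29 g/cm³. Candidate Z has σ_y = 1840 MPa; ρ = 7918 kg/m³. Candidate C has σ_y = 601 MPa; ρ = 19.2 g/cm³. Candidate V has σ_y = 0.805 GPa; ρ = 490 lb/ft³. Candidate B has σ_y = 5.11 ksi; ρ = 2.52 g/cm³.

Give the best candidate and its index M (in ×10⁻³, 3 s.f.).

candidate Z, M = 19.0×10⁻³

Normalizing units and computing the index:
  candidate Y: σ_y = 65.80 MPa, ρ = 1290 kg/m³
  candidate Z: σ_y = 1840 MPa, ρ = 7918 kg/m³
  candidate C: σ_y = 601.0 MPa, ρ = 19200 kg/m³
  candidate V: σ_y = 805.0 MPa, ρ = 7849 kg/m³
  candidate B: σ_y = 35.23 MPa, ρ = 2520 kg/m³
  candidate Z: M = 19.0×10⁻³
  candidate Y: M = 12.6×10⁻³
  candidate V: M = 11.0×10⁻³
  candidate B: M = 4.26×10⁻³
  candidate C: M = 3.71×10⁻³
Candidate Z has the largest M.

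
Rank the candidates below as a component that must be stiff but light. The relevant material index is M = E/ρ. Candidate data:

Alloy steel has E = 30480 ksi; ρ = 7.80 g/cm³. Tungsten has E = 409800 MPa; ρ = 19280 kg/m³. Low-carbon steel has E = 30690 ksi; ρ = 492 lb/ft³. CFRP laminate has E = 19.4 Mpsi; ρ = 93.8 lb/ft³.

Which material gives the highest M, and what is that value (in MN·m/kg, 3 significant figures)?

CFRP laminate, M = 89.0 MN·m/kg

Putting every candidate on a common basis:
  alloy steel: E = 210.2 GPa, ρ = 7800 kg/m³
  tungsten: E = 409.8 GPa, ρ = 19280 kg/m³
  low-carbon steel: E = 211.6 GPa, ρ = 7881 kg/m³
  CFRP laminate: E = 133.8 GPa, ρ = 1503 kg/m³
  CFRP laminate: M = 89.0 MN·m/kg
  alloy steel: M = 26.9 MN·m/kg
  low-carbon steel: M = 26.8 MN·m/kg
  tungsten: M = 21.3 MN·m/kg
CFRP laminate has the largest M.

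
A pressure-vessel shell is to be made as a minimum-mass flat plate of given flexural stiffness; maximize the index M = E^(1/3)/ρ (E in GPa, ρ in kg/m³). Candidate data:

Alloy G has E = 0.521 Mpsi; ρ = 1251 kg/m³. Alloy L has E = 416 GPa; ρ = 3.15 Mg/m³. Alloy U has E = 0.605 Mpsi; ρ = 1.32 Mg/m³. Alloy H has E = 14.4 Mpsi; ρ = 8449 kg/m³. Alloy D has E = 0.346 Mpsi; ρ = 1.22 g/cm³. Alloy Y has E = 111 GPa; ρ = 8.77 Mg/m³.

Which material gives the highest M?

Convert each candidate to consistent units, then evaluate M:
  alloy G: E = 3.592 GPa, ρ = 1251 kg/m³
  alloy L: E = 416.0 GPa, ρ = 3150 kg/m³
  alloy U: E = 4.171 GPa, ρ = 1320 kg/m³
  alloy H: E = 99.28 GPa, ρ = 8449 kg/m³
  alloy D: E = 2.386 GPa, ρ = 1220 kg/m³
  alloy Y: E = 111.0 GPa, ρ = 8770 kg/m³
  alloy L: M = 2.37×10⁻³
  alloy G: M = 1.22×10⁻³
  alloy U: M = 1.22×10⁻³
  alloy D: M = 1.10×10⁻³
  alloy H: M = 0.548×10⁻³
  alloy Y: M = 0.548×10⁻³
The maximum is for alloy L.

alloy L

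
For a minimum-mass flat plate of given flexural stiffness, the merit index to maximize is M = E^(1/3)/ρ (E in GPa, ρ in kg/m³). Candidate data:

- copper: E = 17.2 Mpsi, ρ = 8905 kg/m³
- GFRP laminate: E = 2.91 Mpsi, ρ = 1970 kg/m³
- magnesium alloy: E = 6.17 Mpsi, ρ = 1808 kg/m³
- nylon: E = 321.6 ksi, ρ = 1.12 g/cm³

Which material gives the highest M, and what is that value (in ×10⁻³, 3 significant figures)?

Normalizing units and computing the index:
  copper: E = 118.6 GPa, ρ = 8905 kg/m³
  GFRP laminate: E = 20.06 GPa, ρ = 1970 kg/m³
  magnesium alloy: E = 42.54 GPa, ρ = 1808 kg/m³
  nylon: E = 2.217 GPa, ρ = 1120 kg/m³
  magnesium alloy: M = 1.93×10⁻³
  GFRP laminate: M = 1.38×10⁻³
  nylon: M = 1.16×10⁻³
  copper: M = 0.552×10⁻³
Magnesium alloy has the largest M.

magnesium alloy, M = 1.93×10⁻³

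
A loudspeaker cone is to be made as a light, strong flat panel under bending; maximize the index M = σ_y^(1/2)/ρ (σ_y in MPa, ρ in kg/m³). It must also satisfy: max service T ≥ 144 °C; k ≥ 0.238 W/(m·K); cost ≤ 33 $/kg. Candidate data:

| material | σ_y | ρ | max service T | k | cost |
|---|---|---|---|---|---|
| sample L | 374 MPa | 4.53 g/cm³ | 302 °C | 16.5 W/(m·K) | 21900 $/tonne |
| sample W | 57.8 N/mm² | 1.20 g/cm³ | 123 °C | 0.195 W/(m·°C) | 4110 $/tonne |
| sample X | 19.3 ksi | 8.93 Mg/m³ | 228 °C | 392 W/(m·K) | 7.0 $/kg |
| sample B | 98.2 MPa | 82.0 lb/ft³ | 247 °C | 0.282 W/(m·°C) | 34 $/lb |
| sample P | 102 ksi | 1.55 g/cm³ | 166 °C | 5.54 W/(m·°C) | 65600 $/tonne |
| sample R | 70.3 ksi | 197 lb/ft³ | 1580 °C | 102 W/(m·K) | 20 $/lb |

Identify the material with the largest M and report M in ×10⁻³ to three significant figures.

Screen on constraints: max service T ≥ 144 °C; k ≥ 0.238 W/(m·K); cost ≤ 33 $/kg. Survivors: sample L, sample X.
In SI units:
  sample L: σ_y = 374.0 MPa, ρ = 4530 kg/m³
  sample X: σ_y = 133.1 MPa, ρ = 8930 kg/m³
  sample L: M = 4.27×10⁻³
  sample X: M = 1.29×10⁻³
Sample L has the largest M.

sample L, M = 4.27×10⁻³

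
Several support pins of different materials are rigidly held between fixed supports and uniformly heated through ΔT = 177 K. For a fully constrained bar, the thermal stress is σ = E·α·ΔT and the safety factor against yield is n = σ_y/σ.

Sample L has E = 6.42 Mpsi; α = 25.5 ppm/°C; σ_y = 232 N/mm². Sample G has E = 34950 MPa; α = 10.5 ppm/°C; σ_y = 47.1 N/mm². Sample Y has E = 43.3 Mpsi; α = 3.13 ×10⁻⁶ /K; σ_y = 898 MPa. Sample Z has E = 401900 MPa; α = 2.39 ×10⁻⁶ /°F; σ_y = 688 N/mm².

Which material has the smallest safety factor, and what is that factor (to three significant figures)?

In consistent units (E in GPa, α in ×10⁻⁶/K, σ_y in MPa):
  sample L: E = 44.26, α = 25.5, σ_y = 232.0 → σ = 200 MPa, n = 1.16
  sample G: E = 34.95, α = 10.5, σ_y = 47.10 → σ = 65.0 MPa, n = 0.725
  sample Y: E = 298.5, α = 3.13, σ_y = 898.0 → σ = 165 MPa, n = 5.43
  sample Z: E = 401.9, α = 4.30, σ_y = 688.0 → σ = 306 MPa, n = 2.25
Sample G has the lowest safety factor, n = 0.725.

sample G, n = 0.725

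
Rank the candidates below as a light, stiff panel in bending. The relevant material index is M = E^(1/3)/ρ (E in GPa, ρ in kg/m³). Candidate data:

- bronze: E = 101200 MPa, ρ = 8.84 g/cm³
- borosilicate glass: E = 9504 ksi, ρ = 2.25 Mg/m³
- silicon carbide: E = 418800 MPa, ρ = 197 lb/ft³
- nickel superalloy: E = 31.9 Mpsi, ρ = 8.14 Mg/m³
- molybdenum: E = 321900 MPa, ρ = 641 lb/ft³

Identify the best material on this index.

silicon carbide

Convert each candidate to consistent units, then evaluate M:
  bronze: E = 101.2 GPa, ρ = 8840 kg/m³
  borosilicate glass: E = 65.53 GPa, ρ = 2250 kg/m³
  silicon carbide: E = 418.8 GPa, ρ = 3156 kg/m³
  nickel superalloy: E = 219.9 GPa, ρ = 8140 kg/m³
  molybdenum: E = 321.9 GPa, ρ = 10270 kg/m³
  silicon carbide: M = 2.37×10⁻³
  borosilicate glass: M = 1.79×10⁻³
  nickel superalloy: M = 0.742×10⁻³
  molybdenum: M = 0.667×10⁻³
  bronze: M = 0.527×10⁻³
Silicon carbide ranks first.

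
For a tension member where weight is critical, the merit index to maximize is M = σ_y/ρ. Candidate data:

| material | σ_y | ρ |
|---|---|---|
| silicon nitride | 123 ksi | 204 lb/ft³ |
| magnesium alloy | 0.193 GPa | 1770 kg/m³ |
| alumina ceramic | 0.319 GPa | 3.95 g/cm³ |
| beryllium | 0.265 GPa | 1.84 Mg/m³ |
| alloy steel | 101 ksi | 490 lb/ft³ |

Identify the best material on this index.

Putting every candidate on a common basis:
  silicon nitride: σ_y = 848.1 MPa, ρ = 3268 kg/m³
  magnesium alloy: σ_y = 193.0 MPa, ρ = 1770 kg/m³
  alumina ceramic: σ_y = 319.0 MPa, ρ = 3950 kg/m³
  beryllium: σ_y = 265.0 MPa, ρ = 1840 kg/m³
  alloy steel: σ_y = 696.4 MPa, ρ = 7849 kg/m³
  silicon nitride: M = 260 kN·m/kg
  beryllium: M = 144 kN·m/kg
  magnesium alloy: M = 109 kN·m/kg
  alloy steel: M = 88.7 kN·m/kg
  alumina ceramic: M = 80.8 kN·m/kg
The maximum is for silicon nitride.

silicon nitride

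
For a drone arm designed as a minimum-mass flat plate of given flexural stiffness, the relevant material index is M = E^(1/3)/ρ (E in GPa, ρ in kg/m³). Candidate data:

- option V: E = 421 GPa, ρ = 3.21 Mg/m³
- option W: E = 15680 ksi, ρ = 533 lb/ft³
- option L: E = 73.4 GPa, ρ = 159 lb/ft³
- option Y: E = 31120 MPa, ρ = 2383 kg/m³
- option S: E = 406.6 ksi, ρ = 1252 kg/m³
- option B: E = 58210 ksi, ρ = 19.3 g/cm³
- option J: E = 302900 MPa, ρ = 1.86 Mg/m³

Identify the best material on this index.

After converting to SI:
  option V: E = 421.0 GPa, ρ = 3210 kg/m³
  option W: E = 108.1 GPa, ρ = 8538 kg/m³
  option L: E = 73.40 GPa, ρ = 2547 kg/m³
  option Y: E = 31.12 GPa, ρ = 2383 kg/m³
  option S: E = 2.803 GPa, ρ = 1252 kg/m³
  option B: E = 401.3 GPa, ρ = 19300 kg/m³
  option J: E = 302.9 GPa, ρ = 1860 kg/m³
  option J: M = 3.61×10⁻³
  option V: M = 2.33×10⁻³
  option L: M = 1.64×10⁻³
  option Y: M = 1.32×10⁻³
  option S: M = 1.13×10⁻³
  option W: M = 0.558×10⁻³
  option B: M = 0.382×10⁻³
Option J has the largest M.

option J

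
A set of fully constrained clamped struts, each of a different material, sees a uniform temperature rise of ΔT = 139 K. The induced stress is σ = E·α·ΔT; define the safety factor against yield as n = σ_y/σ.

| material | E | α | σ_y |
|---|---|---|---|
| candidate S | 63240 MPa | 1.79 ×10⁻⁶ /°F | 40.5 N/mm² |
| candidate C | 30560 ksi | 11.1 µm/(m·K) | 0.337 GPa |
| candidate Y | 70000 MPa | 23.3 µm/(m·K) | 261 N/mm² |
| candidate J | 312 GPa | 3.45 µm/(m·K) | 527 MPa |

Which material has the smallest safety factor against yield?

candidate C

Per material, after unit conversion:
  candidate S: E = 63.24, α = 3.22, σ_y = 40.50 → σ = 28.3 MPa, n = 1.43
  candidate C: E = 210.7, α = 11.1, σ_y = 337.0 → σ = 325 MPa, n = 1.04
  candidate Y: E = 70.00, α = 23.3, σ_y = 261.0 → σ = 227 MPa, n = 1.15
  candidate J: E = 312.0, α = 3.45, σ_y = 527.0 → σ = 150 MPa, n = 3.52
The minimum is candidate C at n = 1.04.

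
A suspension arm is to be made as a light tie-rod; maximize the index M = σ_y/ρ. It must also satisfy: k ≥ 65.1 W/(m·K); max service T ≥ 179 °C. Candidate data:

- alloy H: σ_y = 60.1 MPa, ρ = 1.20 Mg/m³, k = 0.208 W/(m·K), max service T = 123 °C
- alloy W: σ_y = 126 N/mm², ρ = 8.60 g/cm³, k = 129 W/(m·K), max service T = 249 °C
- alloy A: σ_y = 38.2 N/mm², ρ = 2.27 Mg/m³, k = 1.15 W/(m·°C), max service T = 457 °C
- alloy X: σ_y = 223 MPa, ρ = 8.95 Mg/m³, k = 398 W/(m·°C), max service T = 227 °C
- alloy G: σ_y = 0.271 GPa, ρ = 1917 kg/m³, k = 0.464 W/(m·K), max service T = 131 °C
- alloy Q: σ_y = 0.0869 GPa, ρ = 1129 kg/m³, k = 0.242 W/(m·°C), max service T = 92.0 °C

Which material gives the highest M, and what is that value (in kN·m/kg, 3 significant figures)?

alloy X, M = 24.9 kN·m/kg

Screen on constraints: k ≥ 65.1 W/(m·K); max service T ≥ 179 °C. Survivors: alloy W, alloy X.
Convert each candidate to consistent units, then evaluate M:
  alloy W: σ_y = 126.0 MPa, ρ = 8600 kg/m³
  alloy X: σ_y = 223.0 MPa, ρ = 8950 kg/m³
  alloy X: M = 24.9 kN·m/kg
  alloy W: M = 14.7 kN·m/kg
Alloy X ranks first.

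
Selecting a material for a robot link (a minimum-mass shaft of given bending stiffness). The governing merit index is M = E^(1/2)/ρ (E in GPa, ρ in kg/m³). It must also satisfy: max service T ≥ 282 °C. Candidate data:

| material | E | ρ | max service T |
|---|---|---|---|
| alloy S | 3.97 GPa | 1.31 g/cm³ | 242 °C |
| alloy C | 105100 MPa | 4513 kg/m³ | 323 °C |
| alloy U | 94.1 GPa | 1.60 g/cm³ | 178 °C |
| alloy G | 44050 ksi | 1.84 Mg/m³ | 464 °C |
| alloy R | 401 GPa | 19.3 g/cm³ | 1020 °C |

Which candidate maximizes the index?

Screen on constraints: max service T ≥ 282 °C. Survivors: alloy C, alloy G, alloy R.
In SI units:
  alloy C: E = 105.1 GPa, ρ = 4513 kg/m³
  alloy G: E = 303.7 GPa, ρ = 1840 kg/m³
  alloy R: E = 401.0 GPa, ρ = 19300 kg/m³
  alloy G: M = 9.47×10⁻³
  alloy C: M = 2.27×10⁻³
  alloy R: M = 1.04×10⁻³
Highest index: alloy G.

alloy G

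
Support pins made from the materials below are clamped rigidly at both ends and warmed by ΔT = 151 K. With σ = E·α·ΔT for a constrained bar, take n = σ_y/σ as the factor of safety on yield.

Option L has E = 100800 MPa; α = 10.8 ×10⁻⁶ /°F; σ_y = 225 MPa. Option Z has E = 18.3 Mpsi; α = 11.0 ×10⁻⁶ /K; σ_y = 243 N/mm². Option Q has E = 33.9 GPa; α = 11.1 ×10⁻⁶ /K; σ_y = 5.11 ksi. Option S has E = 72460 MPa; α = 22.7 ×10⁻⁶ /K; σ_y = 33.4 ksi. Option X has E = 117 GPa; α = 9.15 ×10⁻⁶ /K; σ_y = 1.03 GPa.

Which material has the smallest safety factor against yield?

option Q

Converting E to GPa, α to ×10⁻⁶/K, σ_y to MPa, then σ and n for each:
  option L: E = 100.8, α = 19.4, σ_y = 225.0 → σ = 296 MPa, n = 0.760
  option Z: E = 126.2, α = 11.0, σ_y = 243.0 → σ = 210 MPa, n = 1.16
  option Q: E = 33.90, α = 11.1, σ_y = 35.23 → σ = 56.8 MPa, n = 0.620
  option S: E = 72.46, α = 22.7, σ_y = 230.3 → σ = 248 MPa, n = 0.927
  option X: E = 117.0, α = 9.15, σ_y = 1030 → σ = 162 MPa, n = 6.37
The minimum is option Q at n = 0.620.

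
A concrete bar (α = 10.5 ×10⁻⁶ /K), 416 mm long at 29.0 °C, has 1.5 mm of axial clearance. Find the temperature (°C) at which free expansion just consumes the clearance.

372 °C

α·L₀·ΔT = 1.5 mm ⇒ ΔT = 1.5 / (10.5×10⁻⁶ × 416.0) = 343.4 K.
T = 29.0 + 343.4 = 372.4 °C.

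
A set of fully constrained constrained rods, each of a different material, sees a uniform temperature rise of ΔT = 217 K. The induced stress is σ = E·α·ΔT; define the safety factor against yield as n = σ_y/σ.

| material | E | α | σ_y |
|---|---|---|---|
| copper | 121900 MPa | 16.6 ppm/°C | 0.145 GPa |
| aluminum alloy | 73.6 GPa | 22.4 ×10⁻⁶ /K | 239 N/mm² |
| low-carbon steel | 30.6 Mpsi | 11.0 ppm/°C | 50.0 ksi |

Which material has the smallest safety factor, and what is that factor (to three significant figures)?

copper, n = 0.330

Per material, after unit conversion:
  copper: E = 121.9, α = 16.6, σ_y = 145.0 → σ = 439 MPa, n = 0.330
  aluminum alloy: E = 73.60, α = 22.4, σ_y = 239.0 → σ = 358 MPa, n = 0.668
  low-carbon steel: E = 211.0, α = 11.0, σ_y = 344.7 → σ = 504 MPa, n = 0.685
Copper has the lowest safety factor, n = 0.330.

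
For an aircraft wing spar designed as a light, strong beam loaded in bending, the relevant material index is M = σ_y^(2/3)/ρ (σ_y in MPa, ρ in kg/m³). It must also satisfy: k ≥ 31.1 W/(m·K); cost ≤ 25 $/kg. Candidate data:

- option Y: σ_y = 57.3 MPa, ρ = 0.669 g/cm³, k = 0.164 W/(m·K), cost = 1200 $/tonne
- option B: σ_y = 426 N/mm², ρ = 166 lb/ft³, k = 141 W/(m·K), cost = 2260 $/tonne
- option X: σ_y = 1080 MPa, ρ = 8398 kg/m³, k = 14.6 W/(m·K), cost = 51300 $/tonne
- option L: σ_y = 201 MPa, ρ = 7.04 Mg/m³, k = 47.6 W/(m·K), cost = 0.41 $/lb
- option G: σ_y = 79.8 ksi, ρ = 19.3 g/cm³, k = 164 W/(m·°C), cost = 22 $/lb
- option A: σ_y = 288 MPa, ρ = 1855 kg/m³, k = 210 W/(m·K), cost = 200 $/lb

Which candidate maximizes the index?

Screen on constraints: k ≥ 31.1 W/(m·K); cost ≤ 25 $/kg. Survivors: option B, option L.
Convert each candidate to consistent units, then evaluate M:
  option B: σ_y = 426.0 MPa, ρ = 2659 kg/m³
  option L: σ_y = 201.0 MPa, ρ = 7040 kg/m³
  option B: M = 21.3×10⁻³
  option L: M = 4.87×10⁻³
Highest index: option B.

option B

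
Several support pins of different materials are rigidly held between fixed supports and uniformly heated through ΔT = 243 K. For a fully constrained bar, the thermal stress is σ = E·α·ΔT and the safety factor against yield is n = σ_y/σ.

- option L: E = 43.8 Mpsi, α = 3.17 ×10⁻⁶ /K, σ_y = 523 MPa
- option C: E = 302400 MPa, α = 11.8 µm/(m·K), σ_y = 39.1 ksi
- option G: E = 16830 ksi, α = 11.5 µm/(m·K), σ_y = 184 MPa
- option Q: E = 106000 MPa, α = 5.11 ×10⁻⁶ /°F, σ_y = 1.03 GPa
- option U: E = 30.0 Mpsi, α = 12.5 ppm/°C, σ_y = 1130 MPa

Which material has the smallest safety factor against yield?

Per material, after unit conversion:
  option L: E = 302.0, α = 3.17, σ_y = 523.0 → σ = 233 MPa, n = 2.25
  option C: E = 302.4, α = 11.8, σ_y = 269.6 → σ = 867 MPa, n = 0.311
  option G: E = 116.0, α = 11.5, σ_y = 184.0 → σ = 324 MPa, n = 0.567
  option Q: E = 106.0, α = 9.20, σ_y = 1030 → σ = 237 MPa, n = 4.35
  option U: E = 206.8, α = 12.5, σ_y = 1130 → σ = 628 MPa, n = 1.80
The minimum is option C at n = 0.311.

option C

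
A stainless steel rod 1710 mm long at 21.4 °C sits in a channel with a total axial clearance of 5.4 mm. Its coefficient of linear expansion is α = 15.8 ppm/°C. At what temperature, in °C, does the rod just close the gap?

α·L₀·ΔT = 5.4 mm ⇒ ΔT = 5.4 / (15.8×10⁻⁶ × 1710.0) = 199.9 K.
T = 21.4 + 199.9 = 221.3 °C.

221 °C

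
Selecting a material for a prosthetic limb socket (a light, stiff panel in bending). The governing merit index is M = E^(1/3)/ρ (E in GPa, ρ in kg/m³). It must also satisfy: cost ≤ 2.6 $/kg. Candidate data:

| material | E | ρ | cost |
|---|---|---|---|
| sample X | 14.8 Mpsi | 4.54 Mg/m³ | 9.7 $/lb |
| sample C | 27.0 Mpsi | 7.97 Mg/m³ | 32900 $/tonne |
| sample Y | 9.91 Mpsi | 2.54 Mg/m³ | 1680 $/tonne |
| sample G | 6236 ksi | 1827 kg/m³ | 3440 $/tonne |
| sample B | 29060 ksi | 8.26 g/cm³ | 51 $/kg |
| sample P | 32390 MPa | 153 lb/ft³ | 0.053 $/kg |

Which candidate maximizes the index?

Screen on constraints: cost ≤ 2.6 $/kg. Survivors: sample Y, sample P.
Convert each candidate to consistent units, then evaluate M:
  sample Y: E = 68.33 GPa, ρ = 2540 kg/m³
  sample P: E = 32.39 GPa, ρ = 2451 kg/m³
  sample Y: M = 1.61×10⁻³
  sample P: M = 1.30×10⁻³
Sample Y ranks first.

sample Y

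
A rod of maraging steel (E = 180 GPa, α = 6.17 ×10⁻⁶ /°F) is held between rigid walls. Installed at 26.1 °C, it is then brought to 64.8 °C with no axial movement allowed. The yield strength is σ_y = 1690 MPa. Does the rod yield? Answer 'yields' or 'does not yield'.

α = 6.17×10⁻⁶/°F × 9/5 = 11.1×10⁻⁶/K.
ΔT = 38.70 K. Constrained thermal stress σ = E·α·ΔT = 180.0×10³ MPa × 11.1×10⁻⁶ × 38.70 = 77.4 MPa (compressive).
Compare to σ_y = 1690 MPa: σ < σ_y, so it does not yield.

does not yield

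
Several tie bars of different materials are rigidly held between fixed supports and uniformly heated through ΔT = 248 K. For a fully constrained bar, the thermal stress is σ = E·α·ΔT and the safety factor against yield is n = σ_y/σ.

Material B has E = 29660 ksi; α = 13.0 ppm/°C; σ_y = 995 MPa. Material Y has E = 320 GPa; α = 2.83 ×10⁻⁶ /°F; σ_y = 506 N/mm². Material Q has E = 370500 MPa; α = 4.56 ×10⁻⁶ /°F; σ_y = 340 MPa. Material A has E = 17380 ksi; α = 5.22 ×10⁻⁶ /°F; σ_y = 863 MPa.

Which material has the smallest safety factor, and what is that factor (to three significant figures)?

In consistent units (E in GPa, α in ×10⁻⁶/K, σ_y in MPa):
  material B: E = 204.5, α = 13.0, σ_y = 995.0 → σ = 659 MPa, n = 1.51
  material Y: E = 320.0, α = 5.09, σ_y = 506.0 → σ = 404 MPa, n = 1.25
  material Q: E = 370.5, α = 8.21, σ_y = 340.0 → σ = 754 MPa, n = 0.451
  material A: E = 119.8, α = 9.40, σ_y = 863.0 → σ = 279 MPa, n = 3.09
Material Q has the lowest safety factor, n = 0.451.

material Q, n = 0.451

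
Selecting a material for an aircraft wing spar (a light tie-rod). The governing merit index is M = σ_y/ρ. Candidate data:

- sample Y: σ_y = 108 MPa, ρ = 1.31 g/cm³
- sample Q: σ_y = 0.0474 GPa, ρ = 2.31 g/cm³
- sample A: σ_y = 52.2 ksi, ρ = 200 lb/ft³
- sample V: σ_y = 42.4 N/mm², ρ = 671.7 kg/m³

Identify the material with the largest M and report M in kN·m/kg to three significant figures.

After converting to SI:
  sample Y: σ_y = 108.0 MPa, ρ = 1310 kg/m³
  sample Q: σ_y = 47.40 MPa, ρ = 2310 kg/m³
  sample A: σ_y = 359.9 MPa, ρ = 3204 kg/m³
  sample V: σ_y = 42.40 MPa, ρ = 671.7 kg/m³
  sample A: M = 112 kN·m/kg
  sample Y: M = 82.4 kN·m/kg
  sample V: M = 63.1 kN·m/kg
  sample Q: M = 20.5 kN·m/kg
The maximum is for sample A.

sample A, M = 112 kN·m/kg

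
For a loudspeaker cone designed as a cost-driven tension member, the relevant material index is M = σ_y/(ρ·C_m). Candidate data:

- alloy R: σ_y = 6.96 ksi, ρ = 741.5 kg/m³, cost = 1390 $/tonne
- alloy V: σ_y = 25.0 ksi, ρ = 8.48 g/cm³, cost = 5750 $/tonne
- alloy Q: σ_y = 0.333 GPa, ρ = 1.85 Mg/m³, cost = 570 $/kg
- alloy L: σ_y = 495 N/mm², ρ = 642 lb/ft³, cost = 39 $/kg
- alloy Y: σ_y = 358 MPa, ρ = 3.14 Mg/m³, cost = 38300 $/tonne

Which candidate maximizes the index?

After converting to SI:
  alloy R: σ_y = 47.99 MPa, ρ = 741.5 kg/m³, cost = 1.390 $/kg
  alloy V: σ_y = 172.4 MPa, ρ = 8480 kg/m³, cost = 5.750 $/kg
  alloy Q: σ_y = 333.0 MPa, ρ = 1850 kg/m³, cost = 570.0 $/kg
  alloy L: σ_y = 495.0 MPa, ρ = 10280 kg/m³, cost = 39.00 $/kg
  alloy Y: σ_y = 358.0 MPa, ρ = 3140 kg/m³, cost = 38.30 $/kg
  alloy R: M = 46.6 kN·m per $
  alloy V: M = 3.54 kN·m per $
  alloy Y: M = 2.98 kN·m per $
  alloy L: M = 1.23 kN·m per $
  alloy Q: M = 0.316 kN·m per $
Alloy R ranks first.

alloy R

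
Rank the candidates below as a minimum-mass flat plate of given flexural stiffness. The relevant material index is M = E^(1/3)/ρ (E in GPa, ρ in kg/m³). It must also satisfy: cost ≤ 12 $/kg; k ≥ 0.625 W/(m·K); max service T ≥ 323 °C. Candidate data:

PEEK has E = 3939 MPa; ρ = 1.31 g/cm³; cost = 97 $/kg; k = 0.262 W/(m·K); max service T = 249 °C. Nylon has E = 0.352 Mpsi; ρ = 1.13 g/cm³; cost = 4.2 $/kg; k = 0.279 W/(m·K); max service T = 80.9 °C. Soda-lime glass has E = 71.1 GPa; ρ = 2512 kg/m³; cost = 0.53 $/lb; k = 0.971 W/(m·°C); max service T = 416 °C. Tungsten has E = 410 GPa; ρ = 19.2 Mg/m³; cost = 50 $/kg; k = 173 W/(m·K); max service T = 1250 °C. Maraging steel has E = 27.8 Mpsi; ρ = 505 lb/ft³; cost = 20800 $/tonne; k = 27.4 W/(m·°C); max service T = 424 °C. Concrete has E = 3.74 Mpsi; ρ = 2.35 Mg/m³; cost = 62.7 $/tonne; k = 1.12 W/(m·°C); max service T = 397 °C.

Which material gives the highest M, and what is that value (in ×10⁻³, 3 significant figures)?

Screen on constraints: cost ≤ 12 $/kg; k ≥ 0.625 W/(m·K); max service T ≥ 323 °C. Survivors: soda-lime glass, concrete.
After converting to SI:
  soda-lime glass: E = 71.10 GPa, ρ = 2512 kg/m³
  concrete: E = 25.79 GPa, ρ = 2350 kg/m³
  soda-lime glass: M = 1.65×10⁻³
  concrete: M = 1.26×10⁻³
Soda-lime glass ranks first.

soda-lime glass, M = 1.65×10⁻³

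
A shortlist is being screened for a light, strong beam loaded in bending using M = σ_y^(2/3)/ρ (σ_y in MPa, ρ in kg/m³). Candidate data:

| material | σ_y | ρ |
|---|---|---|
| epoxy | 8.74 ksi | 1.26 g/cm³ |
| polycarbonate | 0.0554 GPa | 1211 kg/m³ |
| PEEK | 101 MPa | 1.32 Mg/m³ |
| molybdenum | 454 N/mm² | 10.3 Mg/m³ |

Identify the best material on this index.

PEEK

Putting every candidate on a common basis:
  epoxy: σ_y = 60.26 MPa, ρ = 1260 kg/m³
  polycarbonate: σ_y = 55.40 MPa, ρ = 1211 kg/m³
  PEEK: σ_y = 101.0 MPa, ρ = 1320 kg/m³
  molybdenum: σ_y = 454.0 MPa, ρ = 10300 kg/m³
  PEEK: M = 16.4×10⁻³
  epoxy: M = 12.2×10⁻³
  polycarbonate: M = 12.0×10⁻³
  molybdenum: M = 5.73×10⁻³
PEEK ranks first.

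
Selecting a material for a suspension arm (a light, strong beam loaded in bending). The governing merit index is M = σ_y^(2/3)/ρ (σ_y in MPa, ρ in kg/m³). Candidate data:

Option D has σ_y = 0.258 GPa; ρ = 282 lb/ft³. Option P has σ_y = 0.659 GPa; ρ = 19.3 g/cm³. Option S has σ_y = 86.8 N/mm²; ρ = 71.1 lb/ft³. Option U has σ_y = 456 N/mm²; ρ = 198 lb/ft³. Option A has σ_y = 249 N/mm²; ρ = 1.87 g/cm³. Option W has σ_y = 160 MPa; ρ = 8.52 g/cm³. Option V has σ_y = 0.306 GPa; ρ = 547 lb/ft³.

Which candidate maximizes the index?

option A

Normalizing units and computing the index:
  option D: σ_y = 258.0 MPa, ρ = 4517 kg/m³
  option P: σ_y = 659.0 MPa, ρ = 19300 kg/m³
  option S: σ_y = 86.80 MPa, ρ = 1139 kg/m³
  option U: σ_y = 456.0 MPa, ρ = 3172 kg/m³
  option A: σ_y = 249.0 MPa, ρ = 1870 kg/m³
  option W: σ_y = 160.0 MPa, ρ = 8520 kg/m³
  option V: σ_y = 306.0 MPa, ρ = 8762 kg/m³
  option A: M = 21.2×10⁻³
  option U: M = 18.7×10⁻³
  option S: M = 17.2×10⁻³
  option D: M = 8.97×10⁻³
  option V: M = 5.18×10⁻³
  option P: M = 3.92×10⁻³
  option W: M = 3.46×10⁻³
Option A ranks first.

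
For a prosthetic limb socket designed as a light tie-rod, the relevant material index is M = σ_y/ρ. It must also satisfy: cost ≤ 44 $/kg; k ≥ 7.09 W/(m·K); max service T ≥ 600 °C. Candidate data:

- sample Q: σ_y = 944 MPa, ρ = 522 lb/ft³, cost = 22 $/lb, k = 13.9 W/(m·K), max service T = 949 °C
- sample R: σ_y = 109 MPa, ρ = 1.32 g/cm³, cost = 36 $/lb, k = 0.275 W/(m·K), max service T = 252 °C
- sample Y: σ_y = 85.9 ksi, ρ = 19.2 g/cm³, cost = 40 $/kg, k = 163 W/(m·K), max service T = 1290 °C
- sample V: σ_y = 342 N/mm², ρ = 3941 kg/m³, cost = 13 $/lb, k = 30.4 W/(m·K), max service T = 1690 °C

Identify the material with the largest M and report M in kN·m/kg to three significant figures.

sample V, M = 86.8 kN·m/kg

Screen on constraints: cost ≤ 44 $/kg; k ≥ 7.09 W/(m·K); max service T ≥ 600 °C. Survivors: sample Y, sample V.
Putting every candidate on a common basis:
  sample Y: σ_y = 592.3 MPa, ρ = 19200 kg/m³
  sample V: σ_y = 342.0 MPa, ρ = 3941 kg/m³
  sample V: M = 86.8 kN·m/kg
  sample Y: M = 30.8 kN·m/kg
Sample V has the largest M.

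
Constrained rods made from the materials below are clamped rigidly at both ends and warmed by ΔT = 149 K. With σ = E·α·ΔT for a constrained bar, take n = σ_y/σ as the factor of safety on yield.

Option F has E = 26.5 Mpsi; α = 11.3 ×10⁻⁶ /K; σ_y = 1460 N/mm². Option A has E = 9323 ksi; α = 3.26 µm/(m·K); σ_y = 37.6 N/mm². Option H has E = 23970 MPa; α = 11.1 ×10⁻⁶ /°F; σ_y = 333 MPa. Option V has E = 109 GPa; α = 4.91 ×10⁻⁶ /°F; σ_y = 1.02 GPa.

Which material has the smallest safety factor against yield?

option A

With everything in SI (GPa, ×10⁻⁶/K, MPa):
  option F: E = 182.7, α = 11.3, σ_y = 1460 → σ = 308 MPa, n = 4.75
  option A: E = 64.28, α = 3.26, σ_y = 37.60 → σ = 31.2 MPa, n = 1.20
  option H: E = 23.97, α = 20.0, σ_y = 333.0 → σ = 71.4 MPa, n = 4.67
  option V: E = 109.0, α = 8.84, σ_y = 1020 → σ = 144 MPa, n = 7.11
The minimum is option A at n = 1.20.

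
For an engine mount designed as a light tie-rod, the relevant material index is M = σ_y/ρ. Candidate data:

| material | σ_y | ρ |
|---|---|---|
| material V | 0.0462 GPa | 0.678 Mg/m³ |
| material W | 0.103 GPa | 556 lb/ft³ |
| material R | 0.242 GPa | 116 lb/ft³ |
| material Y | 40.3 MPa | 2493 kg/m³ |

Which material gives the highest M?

After converting to SI:
  material V: σ_y = 46.20 MPa, ρ = 678.0 kg/m³
  material W: σ_y = 103.0 MPa, ρ = 8906 kg/m³
  material R: σ_y = 242.0 MPa, ρ = 1858 kg/m³
  material Y: σ_y = 40.30 MPa, ρ = 2493 kg/m³
  material R: M = 130 kN·m/kg
  material V: M = 68.1 kN·m/kg
  material Y: M = 16.2 kN·m/kg
  material W: M = 11.6 kN·m/kg
The maximum is for material R.

material R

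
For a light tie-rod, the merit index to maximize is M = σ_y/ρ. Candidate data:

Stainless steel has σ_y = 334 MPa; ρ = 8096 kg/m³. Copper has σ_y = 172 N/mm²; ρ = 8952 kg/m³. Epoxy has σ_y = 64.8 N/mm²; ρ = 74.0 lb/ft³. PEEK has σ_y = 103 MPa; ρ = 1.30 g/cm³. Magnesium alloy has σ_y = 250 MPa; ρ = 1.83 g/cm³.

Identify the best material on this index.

Convert each candidate to consistent units, then evaluate M:
  stainless steel: σ_y = 334.0 MPa, ρ = 8096 kg/m³
  copper: σ_y = 172.0 MPa, ρ = 8952 kg/m³
  epoxy: σ_y = 64.80 MPa, ρ = 1185 kg/m³
  PEEK: σ_y = 103.0 MPa, ρ = 1300 kg/m³
  magnesium alloy: σ_y = 250.0 MPa, ρ = 1830 kg/m³
  magnesium alloy: M = 137 kN·m/kg
  PEEK: M = 79.2 kN·m/kg
  epoxy: M = 54.7 kN·m/kg
  stainless steel: M = 41.3 kN·m/kg
  copper: M = 19.2 kN·m/kg
Highest index: magnesium alloy.

magnesium alloy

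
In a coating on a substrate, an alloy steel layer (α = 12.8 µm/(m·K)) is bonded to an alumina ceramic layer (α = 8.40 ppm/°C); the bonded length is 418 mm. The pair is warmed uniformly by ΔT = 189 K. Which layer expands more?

α(alloy steel) = 12.8×10⁻⁶/K vs α(alumina ceramic) = 8.40×10⁻⁶/K.
Higher α expands more for the same ΔT: alloy steel.

alloy steel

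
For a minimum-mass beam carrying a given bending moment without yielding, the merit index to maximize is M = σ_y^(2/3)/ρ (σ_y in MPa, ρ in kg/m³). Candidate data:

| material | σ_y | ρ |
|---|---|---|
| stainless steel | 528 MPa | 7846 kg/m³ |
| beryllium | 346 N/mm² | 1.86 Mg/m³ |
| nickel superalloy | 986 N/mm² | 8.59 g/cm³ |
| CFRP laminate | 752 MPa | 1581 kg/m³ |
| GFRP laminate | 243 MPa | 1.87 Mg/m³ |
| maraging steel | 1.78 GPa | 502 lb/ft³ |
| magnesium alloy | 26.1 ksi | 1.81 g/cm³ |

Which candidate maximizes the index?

Putting every candidate on a common basis:
  stainless steel: σ_y = 528.0 MPa, ρ = 7846 kg/m³
  beryllium: σ_y = 346.0 MPa, ρ = 1860 kg/m³
  nickel superalloy: σ_y = 986.0 MPa, ρ = 8590 kg/m³
  CFRP laminate: σ_y = 752.0 MPa, ρ = 1581 kg/m³
  GFRP laminate: σ_y = 243.0 MPa, ρ = 1870 kg/m³
  maraging steel: σ_y = 1780 MPa, ρ = 8041 kg/m³
  magnesium alloy: σ_y = 180.0 MPa, ρ = 1810 kg/m³
  CFRP laminate: M = 52.3×10⁻³
  beryllium: M = 26.5×10⁻³
  GFRP laminate: M = 20.8×10⁻³
  maraging steel: M = 18.3×10⁻³
  magnesium alloy: M = 17.6×10⁻³
  nickel superalloy: M = 11.5×10⁻³
  stainless steel: M = 8.33×10⁻³
CFRP laminate has the largest M.

CFRP laminate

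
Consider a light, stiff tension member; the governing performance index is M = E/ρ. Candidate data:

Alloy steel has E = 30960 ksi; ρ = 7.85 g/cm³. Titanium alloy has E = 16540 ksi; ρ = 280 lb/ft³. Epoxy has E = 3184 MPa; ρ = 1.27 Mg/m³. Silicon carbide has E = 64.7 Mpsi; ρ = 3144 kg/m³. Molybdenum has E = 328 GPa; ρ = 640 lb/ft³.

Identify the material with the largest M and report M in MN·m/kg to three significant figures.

silicon carbide, M = 142 MN·m/kg

Normalizing units and computing the index:
  alloy steel: E = 213.5 GPa, ρ = 7850 kg/m³
  titanium alloy: E = 114.0 GPa, ρ = 4485 kg/m³
  epoxy: E = 3.184 GPa, ρ = 1270 kg/m³
  silicon carbide: E = 446.1 GPa, ρ = 3144 kg/m³
  molybdenum: E = 328.0 GPa, ρ = 10250 kg/m³
  silicon carbide: M = 142 MN·m/kg
  molybdenum: M = 32.0 MN·m/kg
  alloy steel: M = 27.2 MN·m/kg
  titanium alloy: M = 25.4 MN·m/kg
  epoxy: M = 2.51 MN·m/kg
The maximum is for silicon carbide.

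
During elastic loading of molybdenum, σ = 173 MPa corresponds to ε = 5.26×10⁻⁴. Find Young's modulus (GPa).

329 GPa

E = σ/ε = 173 MPa / 5.26×10⁻⁴ = 328900 MPa = 329 GPa.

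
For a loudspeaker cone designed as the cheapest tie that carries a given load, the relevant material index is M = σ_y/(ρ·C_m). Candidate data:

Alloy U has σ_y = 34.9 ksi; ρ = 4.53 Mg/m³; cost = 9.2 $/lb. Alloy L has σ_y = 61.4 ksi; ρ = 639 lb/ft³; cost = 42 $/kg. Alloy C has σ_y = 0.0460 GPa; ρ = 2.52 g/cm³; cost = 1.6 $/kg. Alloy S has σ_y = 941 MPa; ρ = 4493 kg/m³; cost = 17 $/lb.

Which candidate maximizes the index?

Convert each candidate to consistent units, then evaluate M:
  alloy U: σ_y = 240.6 MPa, ρ = 4530 kg/m³, cost = 20.28 $/kg
  alloy L: σ_y = 423.3 MPa, ρ = 10240 kg/m³, cost = 42.00 $/kg
  alloy C: σ_y = 46.00 MPa, ρ = 2520 kg/m³, cost = 1.600 $/kg
  alloy S: σ_y = 941.0 MPa, ρ = 4493 kg/m³, cost = 37.48 $/kg
  alloy C: M = 11.4 kN·m per $
  alloy S: M = 5.59 kN·m per $
  alloy U: M = 2.62 kN·m per $
  alloy L: M = 0.985 kN·m per $
Alloy C has the largest M.

alloy C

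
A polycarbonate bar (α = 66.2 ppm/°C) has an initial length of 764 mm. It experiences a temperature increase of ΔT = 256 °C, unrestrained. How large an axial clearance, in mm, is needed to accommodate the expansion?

ΔL = α·L₀·ΔT = 66.2×10⁻⁶ × 764 mm × 256.0 K = 12.9 mm.

12.9 mm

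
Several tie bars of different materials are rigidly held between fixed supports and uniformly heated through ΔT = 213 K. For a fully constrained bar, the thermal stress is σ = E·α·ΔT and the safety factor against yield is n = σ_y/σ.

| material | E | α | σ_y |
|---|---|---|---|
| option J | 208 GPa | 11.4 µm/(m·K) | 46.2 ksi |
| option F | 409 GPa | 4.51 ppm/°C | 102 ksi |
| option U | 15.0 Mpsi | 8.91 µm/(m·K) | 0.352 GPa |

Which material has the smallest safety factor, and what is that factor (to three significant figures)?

Converting E to GPa, α to ×10⁻⁶/K, σ_y to MPa, then σ and n for each:
  option J: E = 208.0, α = 11.4, σ_y = 318.5 → σ = 505 MPa, n = 0.631
  option F: E = 409.0, α = 4.51, σ_y = 703.3 → σ = 393 MPa, n = 1.79
  option U: E = 103.4, α = 8.91, σ_y = 352.0 → σ = 196 MPa, n = 1.79
The minimum is option J at n = 0.631.

option J, n = 0.631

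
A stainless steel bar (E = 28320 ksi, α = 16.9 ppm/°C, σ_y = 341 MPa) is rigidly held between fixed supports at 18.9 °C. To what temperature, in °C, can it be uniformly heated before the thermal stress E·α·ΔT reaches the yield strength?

E = 28320 ksi = 195.3 GPa.
E·α·ΔT = 341.0 MPa ⇒ ΔT = 341.0 / (195.3×10³ × 16.9×10⁻⁶) = 103.3 K.
T = 18.9 + 103.3 = 122.2 °C.

122 °C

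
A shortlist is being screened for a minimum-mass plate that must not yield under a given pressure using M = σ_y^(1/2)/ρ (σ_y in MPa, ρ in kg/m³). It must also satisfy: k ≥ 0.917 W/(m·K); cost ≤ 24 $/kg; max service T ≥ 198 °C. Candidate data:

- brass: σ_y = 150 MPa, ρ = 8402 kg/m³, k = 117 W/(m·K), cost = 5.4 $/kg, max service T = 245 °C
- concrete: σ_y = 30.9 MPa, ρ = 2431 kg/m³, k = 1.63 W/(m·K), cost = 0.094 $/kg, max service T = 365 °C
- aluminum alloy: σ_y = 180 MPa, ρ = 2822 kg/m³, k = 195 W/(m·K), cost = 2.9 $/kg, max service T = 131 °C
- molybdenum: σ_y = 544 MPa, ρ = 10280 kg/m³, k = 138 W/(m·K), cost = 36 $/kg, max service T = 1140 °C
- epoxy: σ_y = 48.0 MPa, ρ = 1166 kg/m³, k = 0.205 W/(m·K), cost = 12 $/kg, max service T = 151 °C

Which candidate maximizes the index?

concrete

Screen on constraints: k ≥ 0.917 W/(m·K); cost ≤ 24 $/kg; max service T ≥ 198 °C. Survivors: brass, concrete.
Evaluate M for each candidate:
  concrete: M = 2.29×10⁻³
  brass: M = 1.46×10⁻³
Highest index: concrete.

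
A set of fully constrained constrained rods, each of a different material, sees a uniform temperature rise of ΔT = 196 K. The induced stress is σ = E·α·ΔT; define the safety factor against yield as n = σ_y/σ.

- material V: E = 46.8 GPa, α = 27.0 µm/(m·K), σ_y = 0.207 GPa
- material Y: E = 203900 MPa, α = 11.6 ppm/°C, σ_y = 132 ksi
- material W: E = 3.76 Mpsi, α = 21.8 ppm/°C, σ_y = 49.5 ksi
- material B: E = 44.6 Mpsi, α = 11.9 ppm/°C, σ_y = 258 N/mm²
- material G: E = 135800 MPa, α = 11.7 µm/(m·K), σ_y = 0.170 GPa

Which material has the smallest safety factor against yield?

material B

In consistent units (E in GPa, α in ×10⁻⁶/K, σ_y in MPa):
  material V: E = 46.80, α = 27.0, σ_y = 207.0 → σ = 248 MPa, n = 0.836
  material Y: E = 203.9, α = 11.6, σ_y = 910.1 → σ = 464 MPa, n = 1.96
  material W: E = 25.92, α = 21.8, σ_y = 341.3 → σ = 111 MPa, n = 3.08
  material B: E = 307.5, α = 11.9, σ_y = 258.0 → σ = 717 MPa, n = 0.360
  material G: E = 135.8, α = 11.7, σ_y = 170.0 → σ = 311 MPa, n = 0.546
Smallest n: material B with n = 0.360.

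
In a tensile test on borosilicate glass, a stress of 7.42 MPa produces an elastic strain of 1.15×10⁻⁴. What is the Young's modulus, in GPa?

E = σ/ε = 7.42 MPa / 1.15×10⁻⁴ = 64520 MPa = 64.5 GPa.

64.5 GPa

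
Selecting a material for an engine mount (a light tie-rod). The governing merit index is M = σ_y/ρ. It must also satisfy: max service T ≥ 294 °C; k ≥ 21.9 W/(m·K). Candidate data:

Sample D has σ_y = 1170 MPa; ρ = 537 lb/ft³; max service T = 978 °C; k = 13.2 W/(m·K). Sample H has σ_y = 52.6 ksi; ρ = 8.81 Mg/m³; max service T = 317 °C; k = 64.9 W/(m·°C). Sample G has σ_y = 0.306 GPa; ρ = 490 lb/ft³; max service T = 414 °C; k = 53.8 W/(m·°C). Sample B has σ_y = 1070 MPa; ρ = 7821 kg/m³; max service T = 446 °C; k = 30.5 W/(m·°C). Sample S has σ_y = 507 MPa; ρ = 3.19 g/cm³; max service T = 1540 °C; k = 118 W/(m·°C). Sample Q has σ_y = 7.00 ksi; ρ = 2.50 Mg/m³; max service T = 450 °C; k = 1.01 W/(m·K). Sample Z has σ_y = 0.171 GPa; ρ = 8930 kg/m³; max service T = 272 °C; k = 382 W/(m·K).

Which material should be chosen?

sample S

Screen on constraints: max service T ≥ 294 °C; k ≥ 21.9 W/(m·K). Survivors: sample H, sample G, sample B, sample S.
Putting every candidate on a common basis:
  sample H: σ_y = 362.7 MPa, ρ = 8810 kg/m³
  sample G: σ_y = 306.0 MPa, ρ = 7849 kg/m³
  sample B: σ_y = 1070 MPa, ρ = 7821 kg/m³
  sample S: σ_y = 507.0 MPa, ρ = 3190 kg/m³
  sample S: M = 159 kN·m/kg
  sample B: M = 137 kN·m/kg
  sample H: M = 41.2 kN·m/kg
  sample G: M = 39.0 kN·m/kg
Sample S has the largest M.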